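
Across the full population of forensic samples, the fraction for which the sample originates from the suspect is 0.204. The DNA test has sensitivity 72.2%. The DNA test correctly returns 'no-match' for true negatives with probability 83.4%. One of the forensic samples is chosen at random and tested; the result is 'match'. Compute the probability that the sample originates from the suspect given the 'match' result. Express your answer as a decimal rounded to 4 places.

Write H for 'the sample originates from the suspect'. Prior odds H:¬H = 0.204/0.796 = 0.25628. For the 'match' outcome, the likelihood ratio is 0.722/0.166 = 4.3494.
Posterior odds = 0.25628 × 4.3494 = 1.1147, so P(H|E) = 1.1147/(1+1.1147) = 0.5271.

P(H | E) ≈ 0.5271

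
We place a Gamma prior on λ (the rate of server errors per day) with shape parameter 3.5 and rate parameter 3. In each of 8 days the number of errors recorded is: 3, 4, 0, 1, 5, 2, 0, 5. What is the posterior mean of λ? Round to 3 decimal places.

Posterior mean ≈ 2.136

Total count ∑xᵢ = 20 over n = 8 days.
Gamma is conjugate to the Poisson likelihood: posterior is Gamma(shape = 3.5+20 = 23.5, rate = 3+8 = 11).
Posterior mean = shape/rate = 23.5/11 = 2.136.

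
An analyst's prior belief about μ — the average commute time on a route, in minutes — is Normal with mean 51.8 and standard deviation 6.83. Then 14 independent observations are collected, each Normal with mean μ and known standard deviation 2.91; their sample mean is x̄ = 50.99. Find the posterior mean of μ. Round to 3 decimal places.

Posterior mean ≈ 51.000

Prior precision 1/τ₀² = 1/6.83² = 0.0214367; data precision n/σ² = 14/2.91² = 1.65326.
Posterior precision = 0.0214367 + 1.65326 = 1.67470.
Posterior mean = (0.0214367·51.8 + 1.65326·50.99) / 1.67470 = 51.000.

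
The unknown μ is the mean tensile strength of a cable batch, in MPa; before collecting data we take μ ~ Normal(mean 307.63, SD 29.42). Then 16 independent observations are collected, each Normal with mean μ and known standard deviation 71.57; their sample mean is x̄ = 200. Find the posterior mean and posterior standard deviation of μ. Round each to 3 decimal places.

Posterior mean ≈ 229.061; posterior SD ≈ 15.287

Prior precision 1/τ₀² = 1/29.42² = 0.00115535; data precision n/σ² = 16/71.57² = 0.00312362.
Posterior precision = 0.00115535 + 0.00312362 = 0.00427897, giving posterior SD = 1/√0.00427897 = 15.287.
Posterior mean = (0.00115535·307.63 + 0.00312362·200) / 0.00427897 = 229.061.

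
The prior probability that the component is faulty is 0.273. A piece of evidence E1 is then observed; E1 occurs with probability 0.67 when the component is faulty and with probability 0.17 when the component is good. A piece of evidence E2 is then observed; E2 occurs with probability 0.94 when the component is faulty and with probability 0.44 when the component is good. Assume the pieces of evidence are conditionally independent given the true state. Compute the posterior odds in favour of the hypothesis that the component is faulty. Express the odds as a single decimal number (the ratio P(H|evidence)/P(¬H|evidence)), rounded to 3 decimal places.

Prior odds = 0.273/(1−0.273) = 0.37552.
Likelihood ratio for E1 = 0.67/0.17 = 3.9412.
Likelihood ratio for E2 = 0.94/0.44 = 2.1364.
Posterior odds = prior odds × LR₁ × LR₂ = 3.1618.

Posterior odds ≈ 3.162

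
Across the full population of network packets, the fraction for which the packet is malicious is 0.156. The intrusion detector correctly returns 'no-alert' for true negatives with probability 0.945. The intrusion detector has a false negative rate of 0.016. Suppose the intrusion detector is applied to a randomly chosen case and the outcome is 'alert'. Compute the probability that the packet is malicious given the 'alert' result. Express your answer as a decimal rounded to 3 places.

Let H be the event that the packet is malicious. P(H) = 0.156, so P(¬H) = 0.844. With E the 'alert' result, P(E|H) = 0.984 and P(E|¬H) = 0.055.
P(E) = 0.984·0.156 + 0.055·0.844 = 0.15350 + 0.046420 = 0.19992.
By Bayes' theorem, P(H|E) = 0.15350 / 0.19992 = 0.768.

P(H | E) ≈ 0.768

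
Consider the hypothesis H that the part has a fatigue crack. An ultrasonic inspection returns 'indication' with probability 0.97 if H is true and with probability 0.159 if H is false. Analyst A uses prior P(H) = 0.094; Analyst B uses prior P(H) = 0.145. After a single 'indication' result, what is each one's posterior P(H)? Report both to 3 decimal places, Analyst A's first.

P('+'|H) = 0.97, P('+'|¬H) = 0.159.
Analyst A: numerator 0.97·0.094 = 0.091180; evidence = 0.091180+0.159·0.906 = 0.23523; posterior = 0.388.
Analyst B: numerator 0.97·0.145 = 0.14065; evidence = 0.14065+0.159·0.855 = 0.27660; posterior = 0.509.

Analyst A: 0.388; Analyst B: 0.509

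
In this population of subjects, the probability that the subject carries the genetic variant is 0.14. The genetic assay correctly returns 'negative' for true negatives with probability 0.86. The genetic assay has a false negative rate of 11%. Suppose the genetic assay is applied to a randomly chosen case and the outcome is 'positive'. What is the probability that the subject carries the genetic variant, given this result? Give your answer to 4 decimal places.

Write H for 'the subject carries the genetic variant'. Prior odds H:¬H = 0.14/0.86 = 0.16279. For the 'positive' outcome, the likelihood ratio is 0.89/0.14 = 6.3571.
Posterior odds = 0.16279 × 6.3571 = 1.0349, so P(H|E) = 1.0349/(1+1.0349) = 0.5086.

P(H | E) ≈ 0.5086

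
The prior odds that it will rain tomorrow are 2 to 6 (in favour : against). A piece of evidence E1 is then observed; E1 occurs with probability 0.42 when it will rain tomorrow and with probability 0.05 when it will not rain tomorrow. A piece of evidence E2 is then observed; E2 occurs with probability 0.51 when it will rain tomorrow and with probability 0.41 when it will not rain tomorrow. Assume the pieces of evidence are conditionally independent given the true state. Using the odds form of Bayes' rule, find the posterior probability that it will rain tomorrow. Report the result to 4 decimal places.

Posterior probability ≈ 0.7769

Prior odds = 2/6 = 0.33333. In log-odds, ln(0.33333) = -1.0986.
Add log likelihood ratios: ln(8.4000) + ln(1.2439) = 2.3465.
Posterior log-odds = 1.2479, so posterior odds = exp(1.2479) = 3.4829. Converting, P(H|E) = 3.4829/4.4829 = 0.7769.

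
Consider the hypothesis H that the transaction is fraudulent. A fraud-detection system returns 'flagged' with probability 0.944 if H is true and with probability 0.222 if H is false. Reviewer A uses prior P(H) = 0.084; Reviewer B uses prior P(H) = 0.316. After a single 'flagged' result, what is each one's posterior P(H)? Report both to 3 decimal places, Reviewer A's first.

The likelihood ratio for a 'flagged' result is 0.944/0.222 = 4.2523.
Reviewer A: prior odds 0.084/0.916 = 0.091703; posterior odds 0.38994; posterior probability 0.281.
Reviewer B: prior odds 0.316/0.684 = 0.46199; posterior odds 1.9645; posterior probability 0.663.

Reviewer A: 0.281; Reviewer B: 0.663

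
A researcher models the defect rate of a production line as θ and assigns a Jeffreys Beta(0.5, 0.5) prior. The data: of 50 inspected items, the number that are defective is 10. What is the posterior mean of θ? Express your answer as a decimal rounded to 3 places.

Posterior mean ≈ 0.206

Observing 10 successes and 40 failures updates Beta(0.5, 0.5) by adding the success and failure counts to the two shape parameters: α = 0.5+10 = 10.5, β = 0.5+40 = 40.5.
E[θ | data] = 10.5/(10.5+40.5) = 0.206.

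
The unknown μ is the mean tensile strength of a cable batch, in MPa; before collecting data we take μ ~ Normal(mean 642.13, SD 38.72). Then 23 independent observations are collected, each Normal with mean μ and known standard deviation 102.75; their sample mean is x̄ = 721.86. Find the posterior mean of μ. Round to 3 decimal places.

Prior precision 1/τ₀² = 1/38.72² = 0.00066701; data precision n/σ² = 23/102.75² = 0.00217853.
Posterior precision = 0.00066701 + 0.00217853 = 0.00284554.
Posterior mean = (0.00066701·642.13 + 0.00217853·721.86) / 0.00284554 = 703.171.

Posterior mean ≈ 703.171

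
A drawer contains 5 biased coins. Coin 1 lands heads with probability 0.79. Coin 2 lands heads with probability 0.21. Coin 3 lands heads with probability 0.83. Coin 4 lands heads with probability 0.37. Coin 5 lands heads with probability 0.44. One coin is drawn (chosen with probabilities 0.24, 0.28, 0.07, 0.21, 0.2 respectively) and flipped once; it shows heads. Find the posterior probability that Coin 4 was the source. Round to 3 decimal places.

Posterior probability ≈ 0.165

P(heads|C1) = 0.79; P(heads|C2) = 0.21; P(heads|C3) = 0.83; P(heads|C4) = 0.37; P(heads|C5) = 0.44.
Prior × likelihood for each source: 0.24·0.79=0.1896, 0.28·0.21=0.05880, 0.07·0.83=0.05810, 0.21·0.37=0.07770, 0.2·0.44=0.08800. Summing gives P(heads) = 0.47220.
P(Coin 4 | heads) = 0.07770 / 0.47220 = 0.165.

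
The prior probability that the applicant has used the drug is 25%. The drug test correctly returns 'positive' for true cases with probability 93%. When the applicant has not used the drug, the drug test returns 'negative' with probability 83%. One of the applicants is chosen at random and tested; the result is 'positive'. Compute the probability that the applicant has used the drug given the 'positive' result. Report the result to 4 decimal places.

P(H | E) ≈ 0.6458

Let H be the event that the applicant has used the drug. P(H) = 0.25, so P(¬H) = 0.75. With E the 'positive' result, P(E|H) = 0.93 and P(E|¬H) = 0.17.
P(E) = 0.93·0.25 + 0.17·0.75 = 0.23250 + 0.12750 = 0.36000.
By Bayes' theorem, P(H|E) = 0.23250 / 0.36000 = 0.6458.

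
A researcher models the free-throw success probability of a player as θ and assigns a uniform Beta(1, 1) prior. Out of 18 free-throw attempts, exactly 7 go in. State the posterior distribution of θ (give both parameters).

Observing 7 successes and 11 failures updates Beta(1, 1) by adding the success and failure counts to the two shape parameters: α = 1+7 = 8, β = 1+11 = 12.

Posterior: Beta(8, 12)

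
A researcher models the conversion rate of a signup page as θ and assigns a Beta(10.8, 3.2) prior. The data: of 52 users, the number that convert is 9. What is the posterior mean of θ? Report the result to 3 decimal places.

The binomial likelihood is conjugate to the Beta prior: with 9 successes and 43 failures, the posterior is Beta(10.8+9, 3.2+43) = Beta(19.8, 46.2).
E[θ | data] = 19.8/(19.8+46.2) = 0.300.

Posterior mean ≈ 0.300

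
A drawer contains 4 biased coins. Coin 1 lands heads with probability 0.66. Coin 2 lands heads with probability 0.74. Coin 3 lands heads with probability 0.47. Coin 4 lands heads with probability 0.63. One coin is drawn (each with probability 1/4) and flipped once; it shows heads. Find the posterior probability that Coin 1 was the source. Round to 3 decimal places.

Posterior probability ≈ 0.264

Tabulate prior·likelihood by source: [1] prior 0.25, lik 0.66, product 0.1650; [2] prior 0.25, lik 0.74, product 0.1850; [3] prior 0.25, lik 0.47, product 0.1175; [4] prior 0.25, lik 0.63, product 0.1575.
Normalizing constant = 0.62500; the posterior for Coin 1 is its product over the sum, 0.1650/0.62500 = 0.264.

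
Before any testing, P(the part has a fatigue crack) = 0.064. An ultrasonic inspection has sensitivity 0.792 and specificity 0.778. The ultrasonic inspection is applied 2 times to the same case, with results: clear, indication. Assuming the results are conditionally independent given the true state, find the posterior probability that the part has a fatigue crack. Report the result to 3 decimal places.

With H the event that the part has a fatigue crack, the joint likelihood of the observed sequence is P(data|H) = 0.208·0.792 = 0.16474 and P(data|¬H) = 0.778·0.222 = 0.17272.
Bayes: P(H|data) = 0.064·0.16474 / (0.064·0.16474 + 0.936·0.17272) = 0.010543/0.17221 = 0.0612.

Posterior P(H) ≈ 0.061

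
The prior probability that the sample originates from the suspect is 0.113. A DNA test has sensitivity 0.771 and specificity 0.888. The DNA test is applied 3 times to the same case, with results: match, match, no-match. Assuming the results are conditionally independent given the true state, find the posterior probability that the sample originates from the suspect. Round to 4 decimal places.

Posterior P(H) ≈ 0.6089

With H the event that the sample originates from the suspect, the joint likelihood of the observed sequence is P(data|H) = 0.771·0.771·0.229 = 0.13613 and P(data|¬H) = 0.112·0.112·0.888 = 0.011139.
Bayes: P(H|data) = 0.113·0.13613 / (0.113·0.13613 + 0.887·0.011139) = 0.015382/0.025263 = 0.6089.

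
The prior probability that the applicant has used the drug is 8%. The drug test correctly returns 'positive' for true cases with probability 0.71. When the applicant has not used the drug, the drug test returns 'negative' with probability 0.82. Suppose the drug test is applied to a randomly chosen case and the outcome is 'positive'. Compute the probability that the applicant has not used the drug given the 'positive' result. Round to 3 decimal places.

P(¬H | E) ≈ 0.745

Write H for 'the applicant has used the drug'. Prior odds H:¬H = 0.08/0.92 = 0.086957. For the 'positive' outcome, the likelihood ratio is 0.71/0.18 = 3.9444.
Posterior odds = 0.086957 × 3.9444 = 0.34300, so P(H|E) = 0.34300/(1+0.34300) = 0.255. Then P(¬H|E) = 1 − 0.255 = 0.745.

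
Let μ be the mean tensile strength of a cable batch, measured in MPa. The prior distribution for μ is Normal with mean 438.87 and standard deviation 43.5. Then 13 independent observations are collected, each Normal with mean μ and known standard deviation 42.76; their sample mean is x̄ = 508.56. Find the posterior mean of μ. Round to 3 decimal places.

Prior precision 1/τ₀² = 1/43.5² = 0.00052847; data precision n/σ² = 13/42.76² = 0.00710997.
Posterior precision = 0.00052847 + 0.00710997 = 0.00763844.
Posterior mean = (0.00052847·438.87 + 0.00710997·508.56) / 0.00763844 = 503.738.

Posterior mean ≈ 503.738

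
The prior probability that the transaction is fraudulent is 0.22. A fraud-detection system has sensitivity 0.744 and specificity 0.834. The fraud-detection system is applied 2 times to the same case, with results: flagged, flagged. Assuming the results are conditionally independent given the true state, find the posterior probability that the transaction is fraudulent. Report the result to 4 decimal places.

Posterior P(H) ≈ 0.8500

With H the event that the transaction is fraudulent, the joint likelihood of the observed sequence is P(data|H) = 0.744·0.744 = 0.55354 and P(data|¬H) = 0.166·0.166 = 0.027556.
Bayes: P(H|data) = 0.22·0.55354 / (0.22·0.55354 + 0.78·0.027556) = 0.12178/0.14327 = 0.8500.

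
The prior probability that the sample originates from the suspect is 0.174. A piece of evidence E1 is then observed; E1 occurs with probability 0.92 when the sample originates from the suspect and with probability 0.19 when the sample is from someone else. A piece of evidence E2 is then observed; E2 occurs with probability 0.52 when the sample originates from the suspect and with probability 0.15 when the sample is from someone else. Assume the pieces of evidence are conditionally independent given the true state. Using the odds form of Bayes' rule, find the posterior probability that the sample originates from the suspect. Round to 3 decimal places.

Posterior probability ≈ 0.780

Prior odds = 0.174/(1−0.174) = 0.21065.
Likelihood ratio for E1 = 0.92/0.19 = 4.8421.
Likelihood ratio for E2 = 0.52/0.15 = 3.4667.
Posterior odds = prior odds × LR₁ × LR₂ = 3.5360.
Posterior probability = odds/(1+odds) = 3.5360/4.5360 = 0.780.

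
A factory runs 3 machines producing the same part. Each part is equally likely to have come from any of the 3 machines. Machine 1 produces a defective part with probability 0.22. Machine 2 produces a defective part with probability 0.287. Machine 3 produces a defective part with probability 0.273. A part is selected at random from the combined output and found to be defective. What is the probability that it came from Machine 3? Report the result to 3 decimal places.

Posterior probability ≈ 0.350

P(defective|M1) = 0.22; P(defective|M2) = 0.287; P(defective|M3) = 0.273.
Prior × likelihood for each source: 0.333333·0.22=0.07333, 0.333333·0.287=0.09567, 0.333333·0.273=0.09100. Summing gives P(defective) = 0.26000.
P(Machine 3 | defective) = 0.09100 / 0.26000 = 0.350.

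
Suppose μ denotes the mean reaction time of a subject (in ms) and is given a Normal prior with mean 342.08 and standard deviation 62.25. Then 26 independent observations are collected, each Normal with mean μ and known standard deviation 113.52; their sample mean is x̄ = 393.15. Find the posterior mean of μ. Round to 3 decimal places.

Prior precision 1/τ₀² = 1/62.25² = 0.00025806; data precision n/σ² = 26/113.52² = 0.00201757.
Posterior precision = 0.00025806 + 0.00201757 = 0.00227563.
Posterior mean = (0.00025806·342.08 + 0.00201757·393.15) / 0.00227563 = 387.359.

Posterior mean ≈ 387.359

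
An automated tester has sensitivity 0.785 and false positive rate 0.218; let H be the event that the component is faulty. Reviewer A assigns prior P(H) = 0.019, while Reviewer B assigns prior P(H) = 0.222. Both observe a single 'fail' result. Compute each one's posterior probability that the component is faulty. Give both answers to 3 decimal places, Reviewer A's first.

Reviewer A: 0.065; Reviewer B: 0.507

P('+'|H) = 0.785, P('+'|¬H) = 0.218.
Reviewer A: numerator 0.785·0.019 = 0.014915; evidence = 0.014915+0.218·0.981 = 0.22877; posterior = 0.065.
Reviewer B: numerator 0.785·0.222 = 0.17427; evidence = 0.17427+0.218·0.778 = 0.34387; posterior = 0.507.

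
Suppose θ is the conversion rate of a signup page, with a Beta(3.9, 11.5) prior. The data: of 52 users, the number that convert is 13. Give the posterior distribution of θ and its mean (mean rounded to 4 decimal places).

Posterior: Beta(16.9, 50.5); mean ≈ 0.2507

Observing 13 successes and 39 failures updates Beta(3.9, 11.5) by adding the success and failure counts to the two shape parameters: α = 3.9+13 = 16.9, β = 11.5+39 = 50.5.
E[θ | data] = 16.9/(16.9+50.5) = 0.2507.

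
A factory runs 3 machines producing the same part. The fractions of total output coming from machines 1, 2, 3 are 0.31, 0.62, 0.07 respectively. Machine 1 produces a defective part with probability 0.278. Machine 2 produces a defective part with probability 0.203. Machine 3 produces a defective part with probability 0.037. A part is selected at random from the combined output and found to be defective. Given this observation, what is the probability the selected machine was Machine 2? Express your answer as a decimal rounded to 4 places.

P(defective|M1) = 0.278; P(defective|M2) = 0.203; P(defective|M3) = 0.037.
Prior × likelihood for each source: 0.31·0.278=0.08618, 0.62·0.203=0.1259, 0.07·0.037=0.002590. Summing gives P(defective) = 0.21463.
P(Machine 2 | defective) = 0.1259 / 0.21463 = 0.5864.

Posterior probability ≈ 0.5864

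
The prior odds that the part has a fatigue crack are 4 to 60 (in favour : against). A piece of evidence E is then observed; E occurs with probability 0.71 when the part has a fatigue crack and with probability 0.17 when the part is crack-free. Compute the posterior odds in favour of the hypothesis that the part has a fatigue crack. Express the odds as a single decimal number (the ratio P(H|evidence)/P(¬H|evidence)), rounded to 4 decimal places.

Posterior odds ≈ 0.2784

Prior odds = 4/60 = 0.066667.
Likelihood ratio for E = 0.71/0.17 = 4.1765.
Posterior odds = prior odds × LR = 0.27843.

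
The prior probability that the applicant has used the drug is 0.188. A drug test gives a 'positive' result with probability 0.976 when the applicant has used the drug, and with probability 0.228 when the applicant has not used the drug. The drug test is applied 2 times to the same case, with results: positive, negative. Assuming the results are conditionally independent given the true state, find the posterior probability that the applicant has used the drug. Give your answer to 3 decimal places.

Posterior P(H) ≈ 0.030

With H the event that the applicant has used the drug, the joint likelihood of the observed sequence is P(data|H) = 0.976·0.024 = 0.023424 and P(data|¬H) = 0.228·0.772 = 0.17602.
Bayes: P(H|data) = 0.188·0.023424 / (0.188·0.023424 + 0.812·0.17602) = 0.0044037/0.14733 = 0.0299.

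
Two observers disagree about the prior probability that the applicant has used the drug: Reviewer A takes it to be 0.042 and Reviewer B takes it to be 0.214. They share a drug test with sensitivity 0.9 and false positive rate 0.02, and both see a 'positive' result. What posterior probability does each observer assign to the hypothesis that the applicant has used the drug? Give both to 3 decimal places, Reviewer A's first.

P('+'|H) = 0.9, P('+'|¬H) = 0.02.
Reviewer A: numerator 0.9·0.042 = 0.037800; evidence = 0.037800+0.02·0.958 = 0.056960; posterior = 0.664.
Reviewer B: numerator 0.9·0.214 = 0.19260; evidence = 0.19260+0.02·0.786 = 0.20832; posterior = 0.925.

Reviewer A: 0.664; Reviewer B: 0.925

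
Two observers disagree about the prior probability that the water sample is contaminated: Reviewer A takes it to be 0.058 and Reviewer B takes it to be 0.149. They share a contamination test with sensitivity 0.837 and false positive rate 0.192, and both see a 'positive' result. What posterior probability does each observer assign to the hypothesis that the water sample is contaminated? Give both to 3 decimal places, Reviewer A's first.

P('+'|H) = 0.837, P('+'|¬H) = 0.192.
Reviewer A: numerator 0.837·0.058 = 0.048546; evidence = 0.048546+0.192·0.942 = 0.22941; posterior = 0.212.
Reviewer B: numerator 0.837·0.149 = 0.12471; evidence = 0.12471+0.192·0.851 = 0.28810; posterior = 0.433.

Reviewer A: 0.212; Reviewer B: 0.433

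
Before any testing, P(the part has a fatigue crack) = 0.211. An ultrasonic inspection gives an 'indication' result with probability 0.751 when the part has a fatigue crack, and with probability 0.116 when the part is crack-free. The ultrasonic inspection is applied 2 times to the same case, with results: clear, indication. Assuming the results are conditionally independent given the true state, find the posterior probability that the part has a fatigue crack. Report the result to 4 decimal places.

Posterior P(H) ≈ 0.3278

Let H be the event that the part has a fatigue crack; start with P(H) = 0.211. P('indication'|H) = 0.751, P('indication'|¬H) = 0.116.
Update on result 1 ('clear'): P(H) ← 0.249·0.2110 / (0.249·0.2110 + 0.884·0.7890) = 0.052539/0.75001 = 0.0701.
Update on result 2 ('indication'): P(H) ← 0.751·0.0701 / (0.751·0.0701 + 0.116·0.9299) = 0.052608/0.16048 = 0.3278.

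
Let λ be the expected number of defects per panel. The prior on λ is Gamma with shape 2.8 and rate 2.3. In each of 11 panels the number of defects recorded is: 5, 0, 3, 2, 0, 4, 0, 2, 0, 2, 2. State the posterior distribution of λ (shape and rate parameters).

The Poisson likelihood adds the total count to the shape and the number of exposure periods to the rate. Here ∑xᵢ = 20 and n = 11, so shape 2.8→22.8 and rate 2.3→13.3.

Posterior: Gamma(shape=22.8, rate=13.3)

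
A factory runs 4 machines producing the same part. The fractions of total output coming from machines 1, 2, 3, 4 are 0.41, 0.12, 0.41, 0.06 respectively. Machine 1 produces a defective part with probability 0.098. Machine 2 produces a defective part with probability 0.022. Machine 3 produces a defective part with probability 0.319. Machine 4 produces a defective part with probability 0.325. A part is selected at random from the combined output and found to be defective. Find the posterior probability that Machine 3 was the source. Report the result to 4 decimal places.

Tabulate prior·likelihood by source: [1] prior 0.41, lik 0.098, product 0.04018; [2] prior 0.12, lik 0.022, product 0.002640; [3] prior 0.41, lik 0.319, product 0.1308; [4] prior 0.06, lik 0.325, product 0.01950.
Normalizing constant = 0.19311; the posterior for Machine 3 is its product over the sum, 0.1308/0.19311 = 0.6773.

Posterior probability ≈ 0.6773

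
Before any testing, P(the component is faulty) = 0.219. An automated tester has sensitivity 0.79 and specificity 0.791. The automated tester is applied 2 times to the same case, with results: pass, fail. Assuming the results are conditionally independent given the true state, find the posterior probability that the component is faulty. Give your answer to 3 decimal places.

Let H be the event that the component is faulty; start with P(H) = 0.219. P('fail'|H) = 0.79, P('fail'|¬H) = 0.209.
Update on result 1 ('pass'): P(H) ← 0.21·0.2190 / (0.21·0.2190 + 0.791·0.7810) = 0.045990/0.66376 = 0.0693.
Update on result 2 ('fail'): P(H) ← 0.79·0.0693 / (0.79·0.0693 + 0.209·0.9307) = 0.054737/0.24926 = 0.2196.

Posterior P(H) ≈ 0.220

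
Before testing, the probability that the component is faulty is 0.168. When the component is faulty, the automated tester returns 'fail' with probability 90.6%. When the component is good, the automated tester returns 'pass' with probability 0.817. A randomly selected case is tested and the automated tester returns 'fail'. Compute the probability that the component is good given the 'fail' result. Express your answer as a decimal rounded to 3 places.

P(¬H | E) ≈ 0.500

Let H be the event that the component is faulty. P(H) = 0.168, so P(¬H) = 0.832. With E the 'fail' result, P(E|H) = 0.906 and P(E|¬H) = 0.183.
P(E) = 0.906·0.168 + 0.183·0.832 = 0.15221 + 0.15226 = 0.30446.
By Bayes' theorem, P(H|E) = 0.15221 / 0.30446 = 0.500. Hence P(¬H|E) = 1 − 0.500 = 0.500.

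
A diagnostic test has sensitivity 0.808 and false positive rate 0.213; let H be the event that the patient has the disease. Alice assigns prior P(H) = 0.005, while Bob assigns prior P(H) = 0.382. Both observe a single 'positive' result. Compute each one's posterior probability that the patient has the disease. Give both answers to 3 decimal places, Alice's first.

Alice: 0.019; Bob: 0.701

P('+'|H) = 0.808, P('+'|¬H) = 0.213.
Alice: numerator 0.808·0.005 = 0.0040400; evidence = 0.0040400+0.213·0.995 = 0.21597; posterior = 0.019.
Bob: numerator 0.808·0.382 = 0.30866; evidence = 0.30866+0.213·0.618 = 0.44029; posterior = 0.701.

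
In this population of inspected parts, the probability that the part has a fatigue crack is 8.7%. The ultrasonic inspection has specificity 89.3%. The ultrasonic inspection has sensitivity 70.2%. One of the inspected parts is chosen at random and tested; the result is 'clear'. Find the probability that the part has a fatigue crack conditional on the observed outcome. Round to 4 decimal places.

P(H | E) ≈ 0.0308

Write H for 'the part has a fatigue crack'. Prior odds H:¬H = 0.087/0.913 = 0.095290. For the 'clear' outcome, the likelihood ratio is 0.298/0.893 = 0.33371.
Posterior odds = 0.095290 × 0.33371 = 0.031799, so P(H|E) = 0.031799/(1+0.031799) = 0.0308.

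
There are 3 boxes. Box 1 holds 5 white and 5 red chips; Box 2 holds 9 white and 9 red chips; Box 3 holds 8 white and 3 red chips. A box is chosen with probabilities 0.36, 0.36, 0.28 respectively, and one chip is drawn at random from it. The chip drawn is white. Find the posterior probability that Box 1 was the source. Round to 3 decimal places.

Posterior probability ≈ 0.319

Tabulate prior·likelihood by source: [1] prior 0.36, lik 0.5, product 0.1800; [2] prior 0.36, lik 0.5, product 0.1800; [3] prior 0.28, lik 0.7273, product 0.2036.
Normalizing constant = 0.56364; the posterior for Box 1 is its product over the sum, 0.1800/0.56364 = 0.319.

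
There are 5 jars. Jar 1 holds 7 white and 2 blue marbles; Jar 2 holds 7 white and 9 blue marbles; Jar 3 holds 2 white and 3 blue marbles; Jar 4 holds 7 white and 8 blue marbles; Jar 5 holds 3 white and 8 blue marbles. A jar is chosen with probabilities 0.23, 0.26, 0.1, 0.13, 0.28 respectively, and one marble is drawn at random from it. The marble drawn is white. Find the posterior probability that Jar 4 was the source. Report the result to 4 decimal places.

Posterior probability ≈ 0.1292

Tabulate prior·likelihood by source: [1] prior 0.23, lik 0.7778, product 0.1789; [2] prior 0.26, lik 0.4375, product 0.1138; [3] prior 0.1, lik 0.4, product 0.04000; [4] prior 0.13, lik 0.4667, product 0.06067; [5] prior 0.28, lik 0.2727, product 0.07636.
Normalizing constant = 0.46967; the posterior for Jar 4 is its product over the sum, 0.06067/0.46967 = 0.1292.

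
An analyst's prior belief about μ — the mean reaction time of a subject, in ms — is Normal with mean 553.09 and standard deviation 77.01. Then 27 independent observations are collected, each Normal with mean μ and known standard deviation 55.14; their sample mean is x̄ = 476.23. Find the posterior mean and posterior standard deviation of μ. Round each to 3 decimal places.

With known σ, the Normal prior is conjugate. Weight on the data is w = (n/σ²)/(n/σ² + 1/τ₀²) = 0.00888035/(0.00888035+0.00016862) = 0.98137.
Posterior mean = w·x̄ + (1−w)·μ₀ = 0.98137·476.23 + 0.018634·553.09 = 477.662. Posterior variance = 1/(0.00888035+0.00016862) = 110.510, so SD = 10.512.

Posterior mean ≈ 477.662; posterior SD ≈ 10.512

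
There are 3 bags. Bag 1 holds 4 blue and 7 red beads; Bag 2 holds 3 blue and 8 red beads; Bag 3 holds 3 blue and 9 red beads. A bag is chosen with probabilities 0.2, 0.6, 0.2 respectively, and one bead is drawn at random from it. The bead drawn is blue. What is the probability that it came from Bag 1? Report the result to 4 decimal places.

Posterior probability ≈ 0.2540

P(blue|Bag 1) = 0.3636; P(blue|Bag 2) = 0.2727; P(blue|Bag 3) = 0.25.
Prior × likelihood for each source: 0.2·0.3636=0.07273, 0.6·0.2727=0.1636, 0.2·0.25=0.05000. Summing gives P(blue) = 0.28636.
P(Bag 1 | blue) = 0.07273 / 0.28636 = 0.2540.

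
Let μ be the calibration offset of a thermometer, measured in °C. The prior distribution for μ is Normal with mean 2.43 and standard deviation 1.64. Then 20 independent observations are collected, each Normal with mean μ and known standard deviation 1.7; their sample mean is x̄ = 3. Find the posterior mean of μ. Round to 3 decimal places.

With known σ, the Normal prior is conjugate. Weight on the data is w = (n/σ²)/(n/σ² + 1/τ₀²) = 6.92042/(6.92042+0.371802) = 0.94901.
Posterior mean = w·x̄ + (1−w)·μ₀ = 0.94901·3 + 0.050986·2.43 = 2.971.

Posterior mean ≈ 2.971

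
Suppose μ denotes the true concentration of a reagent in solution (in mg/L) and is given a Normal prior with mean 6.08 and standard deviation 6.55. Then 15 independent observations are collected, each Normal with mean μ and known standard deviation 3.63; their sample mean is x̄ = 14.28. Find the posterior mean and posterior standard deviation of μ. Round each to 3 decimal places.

With known σ, the Normal prior is conjugate. Weight on the data is w = (n/σ²)/(n/σ² + 1/τ₀²) = 1.13836/(1.13836+0.0233087) = 0.97994.
Posterior mean = w·x̄ + (1−w)·μ₀ = 0.97994·14.28 + 0.020065·6.08 = 14.115. Posterior variance = 1/(1.13836+0.0233087) = 0.860834, so SD = 0.928.

Posterior mean ≈ 14.115; posterior SD ≈ 0.928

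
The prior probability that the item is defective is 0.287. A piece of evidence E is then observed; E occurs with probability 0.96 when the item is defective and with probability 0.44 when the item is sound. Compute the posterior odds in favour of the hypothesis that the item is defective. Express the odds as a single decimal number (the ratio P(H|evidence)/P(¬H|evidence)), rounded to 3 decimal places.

Prior odds = 0.287/(1−0.287) = 0.40252. In log-odds, ln(0.40252) = -0.91000.
Add log likelihood ratio: ln(2.1818) = 0.78016.
Posterior log-odds = -0.12984, so posterior odds = exp(-0.12984) = 0.87824.

Posterior odds ≈ 0.878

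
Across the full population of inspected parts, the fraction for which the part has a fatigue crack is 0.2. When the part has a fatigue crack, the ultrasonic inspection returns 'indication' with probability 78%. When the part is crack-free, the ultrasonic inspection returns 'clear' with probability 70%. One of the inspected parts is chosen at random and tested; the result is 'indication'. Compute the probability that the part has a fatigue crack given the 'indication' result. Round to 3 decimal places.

Write H for 'the part has a fatigue crack'. Prior odds H:¬H = 0.2/0.8 = 0.25000. For the 'indication' outcome, the likelihood ratio is 0.78/0.3 = 2.6000.
Posterior odds = 0.25000 × 2.6000 = 0.65000, so P(H|E) = 0.65000/(1+0.65000) = 0.394.

P(H | E) ≈ 0.394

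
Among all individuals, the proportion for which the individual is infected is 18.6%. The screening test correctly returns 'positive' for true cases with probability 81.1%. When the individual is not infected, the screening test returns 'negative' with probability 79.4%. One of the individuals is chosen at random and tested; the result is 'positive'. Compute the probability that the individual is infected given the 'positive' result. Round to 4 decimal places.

P(H | E) ≈ 0.4736

Let H be the event that the individual is infected. P(H) = 0.186, so P(¬H) = 0.814. With E the 'positive' result, P(E|H) = 0.811 and P(E|¬H) = 0.206.
P(E) = 0.811·0.186 + 0.206·0.814 = 0.15085 + 0.16768 = 0.31853.
By Bayes' theorem, P(H|E) = 0.15085 / 0.31853 = 0.4736.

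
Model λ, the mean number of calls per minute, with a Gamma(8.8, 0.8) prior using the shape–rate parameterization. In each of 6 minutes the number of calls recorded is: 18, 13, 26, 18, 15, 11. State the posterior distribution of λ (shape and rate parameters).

The Poisson likelihood adds the total count to the shape and the number of exposure periods to the rate. Here ∑xᵢ = 101 and n = 6, so shape 8.8→109.8 and rate 0.8→6.8.

Posterior: Gamma(shape=109.8, rate=6.8)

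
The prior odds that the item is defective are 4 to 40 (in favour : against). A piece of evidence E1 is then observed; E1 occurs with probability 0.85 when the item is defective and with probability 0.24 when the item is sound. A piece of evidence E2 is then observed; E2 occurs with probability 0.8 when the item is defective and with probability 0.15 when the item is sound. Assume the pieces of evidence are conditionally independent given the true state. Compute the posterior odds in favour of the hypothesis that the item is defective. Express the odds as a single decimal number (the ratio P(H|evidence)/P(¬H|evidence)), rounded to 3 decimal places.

Prior odds = 4/40 = 0.10000. In log-odds, ln(0.10000) = -2.3026.
Add log likelihood ratios: ln(3.5417) + ln(5.3333) = 2.9386.
Posterior log-odds = 0.63599, so posterior odds = exp(0.63599) = 1.8889.

Posterior odds ≈ 1.889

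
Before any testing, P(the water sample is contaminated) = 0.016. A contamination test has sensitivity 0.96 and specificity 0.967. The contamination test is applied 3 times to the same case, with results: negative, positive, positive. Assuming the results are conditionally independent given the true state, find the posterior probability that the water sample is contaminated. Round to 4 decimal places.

With H the event that the water sample is contaminated, the joint likelihood of the observed sequence is P(data|H) = 0.04·0.96·0.96 = 0.036864 and P(data|¬H) = 0.967·0.033·0.033 = 0.0010531.
Bayes: P(H|data) = 0.016·0.036864 / (0.016·0.036864 + 0.984·0.0010531) = 0.00058982/0.0016260 = 0.3627.

Posterior P(H) ≈ 0.3627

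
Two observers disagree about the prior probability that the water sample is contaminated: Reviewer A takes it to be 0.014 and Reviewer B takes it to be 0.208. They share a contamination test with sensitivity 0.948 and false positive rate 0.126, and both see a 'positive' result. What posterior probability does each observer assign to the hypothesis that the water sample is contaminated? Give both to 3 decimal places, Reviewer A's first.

P('+'|H) = 0.948, P('+'|¬H) = 0.126.
Reviewer A: numerator 0.948·0.014 = 0.013272; evidence = 0.013272+0.126·0.986 = 0.13751; posterior = 0.097.
Reviewer B: numerator 0.948·0.208 = 0.19718; evidence = 0.19718+0.126·0.792 = 0.29698; posterior = 0.664.

Reviewer A: 0.097; Reviewer B: 0.664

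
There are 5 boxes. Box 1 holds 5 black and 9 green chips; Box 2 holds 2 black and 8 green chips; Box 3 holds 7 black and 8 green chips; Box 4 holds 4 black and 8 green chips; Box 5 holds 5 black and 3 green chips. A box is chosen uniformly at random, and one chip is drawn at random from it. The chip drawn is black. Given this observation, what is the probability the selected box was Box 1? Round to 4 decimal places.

Tabulate prior·likelihood by source: [1] prior 0.2, lik 0.3571, product 0.07143; [2] prior 0.2, lik 0.2, product 0.04000; [3] prior 0.2, lik 0.4667, product 0.09333; [4] prior 0.2, lik 0.3333, product 0.06667; [5] prior 0.2, lik 0.625, product 0.1250.
Normalizing constant = 0.39643; the posterior for Box 1 is its product over the sum, 0.07143/0.39643 = 0.1802.

Posterior probability ≈ 0.1802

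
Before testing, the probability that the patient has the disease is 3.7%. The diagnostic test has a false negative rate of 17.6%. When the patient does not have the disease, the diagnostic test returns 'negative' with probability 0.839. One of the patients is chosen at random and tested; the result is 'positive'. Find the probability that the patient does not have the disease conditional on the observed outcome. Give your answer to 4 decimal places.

P(¬H | E) ≈ 0.8357

Write H for 'the patient has the disease'. Prior odds H:¬H = 0.037/0.963 = 0.038422. For the 'positive' outcome, the likelihood ratio is 0.824/0.161 = 5.1180.
Posterior odds = 0.038422 × 5.1180 = 0.19664, so P(H|E) = 0.19664/(1+0.19664) = 0.1643. Then P(¬H|E) = 1 − 0.1643 = 0.8357.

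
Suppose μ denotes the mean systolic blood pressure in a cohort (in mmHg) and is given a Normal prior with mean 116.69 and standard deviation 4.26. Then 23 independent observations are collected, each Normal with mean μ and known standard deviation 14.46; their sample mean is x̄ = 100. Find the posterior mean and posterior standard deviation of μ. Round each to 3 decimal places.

Posterior mean ≈ 105.570; posterior SD ≈ 2.461

Prior precision 1/τ₀² = 1/4.26² = 0.0551037; data precision n/σ² = 23/14.46² = 0.110000.
Posterior precision = 0.0551037 + 0.110000 = 0.165103, giving posterior SD = 1/√0.165103 = 2.461.
Posterior mean = (0.0551037·116.69 + 0.110000·100) / 0.165103 = 105.570.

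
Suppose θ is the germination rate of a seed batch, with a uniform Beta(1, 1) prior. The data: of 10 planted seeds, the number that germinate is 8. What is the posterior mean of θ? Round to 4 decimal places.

The binomial likelihood is conjugate to the Beta prior: with 8 successes and 2 failures, the posterior is Beta(1+8, 1+2) = Beta(9, 3).
Posterior mean = α/(α+β) = 9/12 = 0.7500.

Posterior mean ≈ 0.7500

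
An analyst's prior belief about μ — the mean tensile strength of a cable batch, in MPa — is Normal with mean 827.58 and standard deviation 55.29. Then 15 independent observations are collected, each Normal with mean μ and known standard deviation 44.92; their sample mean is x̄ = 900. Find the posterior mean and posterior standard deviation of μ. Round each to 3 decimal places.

Prior precision 1/τ₀² = 1/55.29² = 0.00032712; data precision n/σ² = 15/44.92² = 0.00743382.
Posterior precision = 0.00032712 + 0.00743382 = 0.00776094, giving posterior SD = 1/√0.00776094 = 11.351.
Posterior mean = (0.00032712·827.58 + 0.00743382·900) / 0.00776094 = 896.948.

Posterior mean ≈ 896.948; posterior SD ≈ 11.351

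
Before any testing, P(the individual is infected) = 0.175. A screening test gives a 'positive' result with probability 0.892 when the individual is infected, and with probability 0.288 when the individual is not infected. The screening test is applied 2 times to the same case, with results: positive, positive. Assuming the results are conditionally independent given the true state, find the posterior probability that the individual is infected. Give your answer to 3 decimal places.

Posterior P(H) ≈ 0.670

With H the event that the individual is infected, the joint likelihood of the observed sequence is P(data|H) = 0.892·0.892 = 0.79566 and P(data|¬H) = 0.288·0.288 = 0.082944.
Bayes: P(H|data) = 0.175·0.79566 / (0.175·0.79566 + 0.825·0.082944) = 0.13924/0.20767 = 0.6705.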